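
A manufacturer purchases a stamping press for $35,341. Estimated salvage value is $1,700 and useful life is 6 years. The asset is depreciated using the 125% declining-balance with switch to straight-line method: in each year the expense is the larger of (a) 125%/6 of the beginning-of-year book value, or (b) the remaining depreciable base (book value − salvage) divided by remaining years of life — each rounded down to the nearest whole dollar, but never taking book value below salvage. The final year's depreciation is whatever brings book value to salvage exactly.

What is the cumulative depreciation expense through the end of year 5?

$28,528

Depreciable base = $35,341 − $1,700 = $33,641.
Year 1: DB = ⌊$35,341 × 125%/6⌋ = $7,362; SL = ⌊$33,641/6⌋ = $5,606 → take DB $7,362. Book value $27,979.
Year 2: DB = ⌊$27,979 × 125%/6⌋ = $5,828; SL = ⌊$26,279/5⌋ = $5,255 → take DB $5,828. Book value $22,151.
Year 3: DB = ⌊$22,151 × 125%/6⌋ = $4,614; SL = ⌊$20,451/4⌋ = $5,112 → take SL $5,112. Book value $17,039.
Year 4: DB = ⌊$17,039 × 125%/6⌋ = $3,549; SL = ⌊$15,339/3⌋ = $5,113 → take SL $5,113. Book value $11,926.
Year 5: DB = ⌊$11,926 × 125%/6⌋ = $2,484; SL = ⌊$10,226/2⌋ = $5,113 → take SL $5,113. Book value $6,813.
Accumulated through year 5 = $35,341 − $6,813 = $28,528.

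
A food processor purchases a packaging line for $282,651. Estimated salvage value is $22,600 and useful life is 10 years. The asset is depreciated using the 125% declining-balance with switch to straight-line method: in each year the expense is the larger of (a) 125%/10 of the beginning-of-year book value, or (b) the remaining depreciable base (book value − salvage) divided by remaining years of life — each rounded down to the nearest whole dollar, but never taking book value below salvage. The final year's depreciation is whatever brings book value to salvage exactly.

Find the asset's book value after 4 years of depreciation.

$165,533

Depreciable base = $282,651 − $22,600 = $260,051.
Year 1: DB = ⌊$282,651 × 125%/10⌋ = $35,331; SL = ⌊$260,051/10⌋ = $26,005 → take DB $35,331. Book value $247,320.
Year 2: DB = ⌊$247,320 × 125%/10⌋ = $30,915; SL = ⌊$224,720/9⌋ = $24,968 → take DB $30,915. Book value $216,405.
Year 3: DB = ⌊$216,405 × 125%/10⌋ = $27,050; SL = ⌊$193,805/8⌋ = $24,225 → take DB $27,050. Book value $189,355.
Year 4: DB = ⌊$189,355 × 125%/10⌋ = $23,669; SL = ⌊$166,755/7⌋ = $23,822 → take SL $23,822. Book value $165,533.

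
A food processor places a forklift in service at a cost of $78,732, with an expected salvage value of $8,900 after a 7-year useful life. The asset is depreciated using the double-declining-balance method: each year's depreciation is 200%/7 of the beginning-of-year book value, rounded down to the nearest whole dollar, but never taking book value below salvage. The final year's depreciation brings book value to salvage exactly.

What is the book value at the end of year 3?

Depreciable base = $78,732 − $8,900 = $69,832.
Year 1: ⌊$78,732 × 200%/7⌋ = $22,494. Book value $56,238.
Year 2: ⌊$56,238 × 200%/7⌋ = $16,068. Book value $40,170.
Year 3: ⌊$40,170 × 200%/7⌋ = $11,477. Book value $28,693.

$28,693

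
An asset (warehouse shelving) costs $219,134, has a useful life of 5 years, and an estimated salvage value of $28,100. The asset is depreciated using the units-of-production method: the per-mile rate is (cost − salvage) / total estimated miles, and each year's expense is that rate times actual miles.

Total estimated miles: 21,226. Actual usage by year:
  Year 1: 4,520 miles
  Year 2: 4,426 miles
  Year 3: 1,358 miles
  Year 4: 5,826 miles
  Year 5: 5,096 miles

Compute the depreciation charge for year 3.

Depreciable base = $219,134 − $28,100 = $191,034.
Rate = $191,034 / 21,226 miles = $9 per mile.
Year 1: 4,520 × $9 = $40,680. Book value $178,454.
Year 2: 4,426 × $9 = $39,834. Book value $138,620.
Year 3: 1,358 × $9 = $12,222. Book value $126,398.

$12,222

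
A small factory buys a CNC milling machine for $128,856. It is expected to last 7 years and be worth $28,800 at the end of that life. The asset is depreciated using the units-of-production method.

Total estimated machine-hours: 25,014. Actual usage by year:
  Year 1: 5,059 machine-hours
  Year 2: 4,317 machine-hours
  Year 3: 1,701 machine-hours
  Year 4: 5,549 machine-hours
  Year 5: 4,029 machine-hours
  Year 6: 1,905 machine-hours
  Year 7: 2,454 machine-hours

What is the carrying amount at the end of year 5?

$46,236

Depreciable base = $128,856 − $28,800 = $100,056.
Rate = $100,056 / 25,014 machine-hours = $4 per machine-hour.
Year 1: 5,059 × $4 = $20,236. Book value $108,620.
Year 2: 4,317 × $4 = $17,268. Book value $91,352.
Year 3: 1,701 × $4 = $6,804. Book value $84,548.
Year 4: 5,549 × $4 = $22,196. Book value $62,352.
Year 5: 4,029 × $4 = $16,116. Book value $46,236.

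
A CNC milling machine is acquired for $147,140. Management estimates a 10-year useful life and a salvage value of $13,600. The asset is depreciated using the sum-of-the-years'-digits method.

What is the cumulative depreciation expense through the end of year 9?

$131,112

Depreciable base = $147,140 − $13,600 = $133,540.
Sum of the years' digits = 10+9+8+7+6+5+4+3+2+1 = 55.
Year 1: $133,540 × 10/55 = $24,280. Book value $122,860.
Year 2: $133,540 × 9/55 = $21,852. Book value $101,008.
Year 3: $133,540 × 8/55 = $19,424. Book value $81,584.
Year 4: $133,540 × 7/55 = $16,996. Book value $64,588.
Year 5: $133,540 × 6/55 = $14,568. Book value $50,020.
Year 6: $133,540 × 5/55 = $12,140. Book value $37,880.
Year 7: $133,540 × 4/55 = $9,712. Book value $28,168.
Year 8: $133,540 × 3/55 = $7,284. Book value $20,884.
Year 9: $133,540 × 2/55 = $4,856. Book value $16,028.
Accumulated through year 9 = $147,140 − $16,028 = $131,112.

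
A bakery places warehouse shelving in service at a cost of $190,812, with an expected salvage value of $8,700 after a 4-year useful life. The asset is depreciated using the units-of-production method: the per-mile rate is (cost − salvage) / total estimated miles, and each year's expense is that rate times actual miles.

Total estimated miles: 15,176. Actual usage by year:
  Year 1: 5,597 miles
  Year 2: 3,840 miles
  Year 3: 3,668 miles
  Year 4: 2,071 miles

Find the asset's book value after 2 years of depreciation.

$77,568

Depreciable base = $190,812 − $8,700 = $182,112.
Rate = $182,112 / 15,176 miles = $12 per mile.
Year 1: 5,597 × $12 = $67,164. Book value $123,648.
Year 2: 3,840 × $12 = $46,080. Book value $77,568.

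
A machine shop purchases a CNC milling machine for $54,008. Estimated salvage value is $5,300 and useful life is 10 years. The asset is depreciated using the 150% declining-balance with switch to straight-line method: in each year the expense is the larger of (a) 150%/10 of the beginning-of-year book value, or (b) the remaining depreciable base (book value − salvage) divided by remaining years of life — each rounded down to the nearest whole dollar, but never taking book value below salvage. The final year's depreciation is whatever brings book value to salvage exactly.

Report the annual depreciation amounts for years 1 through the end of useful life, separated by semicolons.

Depreciable base = $54,008 − $5,300 = $48,708.
Year 1: DB = ⌊$54,008 × 150%/10⌋ = $8,101; SL = ⌊$48,708/10⌋ = $4,870 → take DB $8,101. Book value $45,907.
Year 2: DB = ⌊$45,907 × 150%/10⌋ = $6,886; SL = ⌊$40,607/9⌋ = $4,511 → take DB $6,886. Book value $39,021.
Year 3: DB = ⌊$39,021 × 150%/10⌋ = $5,853; SL = ⌊$33,721/8⌋ = $4,215 → take DB $5,853. Book value $33,168.
Year 4: DB = ⌊$33,168 × 150%/10⌋ = $4,975; SL = ⌊$27,868/7⌋ = $3,981 → take DB $4,975. Book value $28,193.
Year 5: DB = ⌊$28,193 × 150%/10⌋ = $4,228; SL = ⌊$22,893/6⌋ = $3,815 → take DB $4,228. Book value $23,965.
Year 6: DB = ⌊$23,965 × 150%/10⌋ = $3,594; SL = ⌊$18,665/5⌋ = $3,733 → take SL $3,733. Book value $20,232.
Year 7: DB = ⌊$20,232 × 150%/10⌋ = $3,034; SL = ⌊$14,932/4⌋ = $3,733 → take SL $3,733. Book value $16,499.
Year 8: DB = ⌊$16,499 × 150%/10⌋ = $2,474; SL = ⌊$11,199/3⌋ = $3,733 → take SL $3,733. Book value $12,766.
Year 9: DB = ⌊$12,766 × 150%/10⌋ = $1,914; SL = ⌊$7,466/2⌋ = $3,733 → take SL $3,733. Book value $9,033.
Year 10 (final): $9,033 − $5,300 = $3,733. Book value $5,300.

$8,101; $6,886; $5,853; $4,975; $4,228; $3,733; $3,733; $3,733; $3,733; $3,733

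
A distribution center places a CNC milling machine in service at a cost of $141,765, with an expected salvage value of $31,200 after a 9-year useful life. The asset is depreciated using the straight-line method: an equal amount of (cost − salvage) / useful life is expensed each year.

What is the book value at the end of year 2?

Depreciable base = $141,765 − $31,200 = $110,565.
Annual expense = $110,565 / 9 = $12,285.
End of year 1: book value $129,480.
End of year 2: book value $117,195.

$117,195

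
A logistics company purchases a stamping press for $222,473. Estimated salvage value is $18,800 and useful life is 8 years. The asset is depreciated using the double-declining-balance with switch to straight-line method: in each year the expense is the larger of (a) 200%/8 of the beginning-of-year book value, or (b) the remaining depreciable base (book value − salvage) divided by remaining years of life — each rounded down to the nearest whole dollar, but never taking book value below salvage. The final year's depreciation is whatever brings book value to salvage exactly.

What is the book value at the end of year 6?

$39,597

Depreciable base = $222,473 − $18,800 = $203,673.
Year 1: DB = ⌊$222,473 × 200%/8⌋ = $55,618; SL = ⌊$203,673/8⌋ = $25,459 → take DB $55,618. Book value $166,855.
Year 2: DB = ⌊$166,855 × 200%/8⌋ = $41,713; SL = ⌊$148,055/7⌋ = $21,150 → take DB $41,713. Book value $125,142.
Year 3: DB = ⌊$125,142 × 200%/8⌋ = $31,285; SL = ⌊$106,342/6⌋ = $17,723 → take DB $31,285. Book value $93,857.
Year 4: DB = ⌊$93,857 × 200%/8⌋ = $23,464; SL = ⌊$75,057/5⌋ = $15,011 → take DB $23,464. Book value $70,393.
Year 5: DB = ⌊$70,393 × 200%/8⌋ = $17,598; SL = ⌊$51,593/4⌋ = $12,898 → take DB $17,598. Book value $52,795.
Year 6: DB = ⌊$52,795 × 200%/8⌋ = $13,198; SL = ⌊$33,995/3⌋ = $11,331 → take DB $13,198. Book value $39,597.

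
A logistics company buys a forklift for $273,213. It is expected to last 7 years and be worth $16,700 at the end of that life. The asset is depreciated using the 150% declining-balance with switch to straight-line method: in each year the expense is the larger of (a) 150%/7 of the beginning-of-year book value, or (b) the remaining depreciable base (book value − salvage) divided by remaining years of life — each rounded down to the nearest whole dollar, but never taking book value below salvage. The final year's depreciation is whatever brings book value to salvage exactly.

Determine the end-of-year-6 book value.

$45,657

Depreciable base = $273,213 − $16,700 = $256,513.
Year 1: DB = ⌊$273,213 × 150%/7⌋ = $58,545; SL = ⌊$256,513/7⌋ = $36,644 → take DB $58,545. Book value $214,668.
Year 2: DB = ⌊$214,668 × 150%/7⌋ = $46,000; SL = ⌊$197,968/6⌋ = $32,994 → take DB $46,000. Book value $168,668.
Year 3: DB = ⌊$168,668 × 150%/7⌋ = $36,143; SL = ⌊$151,968/5⌋ = $30,393 → take DB $36,143. Book value $132,525.
Year 4: DB = ⌊$132,525 × 150%/7⌋ = $28,398; SL = ⌊$115,825/4⌋ = $28,956 → take SL $28,956. Book value $103,569.
Year 5: DB = ⌊$103,569 × 150%/7⌋ = $22,193; SL = ⌊$86,869/3⌋ = $28,956 → take SL $28,956. Book value $74,613.
Year 6: DB = ⌊$74,613 × 150%/7⌋ = $15,988; SL = ⌊$57,913/2⌋ = $28,956 → take SL $28,956. Book value $45,657.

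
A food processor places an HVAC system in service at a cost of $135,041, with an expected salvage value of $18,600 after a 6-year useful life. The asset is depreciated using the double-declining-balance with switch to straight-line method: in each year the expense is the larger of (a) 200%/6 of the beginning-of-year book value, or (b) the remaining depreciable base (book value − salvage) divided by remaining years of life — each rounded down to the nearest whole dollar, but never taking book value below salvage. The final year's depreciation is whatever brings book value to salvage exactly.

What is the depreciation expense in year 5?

$8,076

Depreciable base = $135,041 − $18,600 = $116,441.
Year 1: DB = ⌊$135,041 × 200%/6⌋ = $45,013; SL = ⌊$116,441/6⌋ = $19,406 → take DB $45,013. Book value $90,028.
Year 2: DB = ⌊$90,028 × 200%/6⌋ = $30,009; SL = ⌊$71,428/5⌋ = $14,285 → take DB $30,009. Book value $60,019.
Year 3: DB = ⌊$60,019 × 200%/6⌋ = $20,006; SL = ⌊$41,419/4⌋ = $10,354 → take DB $20,006. Book value $40,013.
Year 4: DB = ⌊$40,013 × 200%/6⌋ = $13,337; SL = ⌊$21,413/3⌋ = $7,137 → take DB $13,337. Book value $26,676.
Year 5: DB = ⌊$26,676 × 200%/6⌋ = $8,892; SL = ⌊$8,076/2⌋ = $4,038 → take DB $8,892, capped at $8,076. Book value $18,600.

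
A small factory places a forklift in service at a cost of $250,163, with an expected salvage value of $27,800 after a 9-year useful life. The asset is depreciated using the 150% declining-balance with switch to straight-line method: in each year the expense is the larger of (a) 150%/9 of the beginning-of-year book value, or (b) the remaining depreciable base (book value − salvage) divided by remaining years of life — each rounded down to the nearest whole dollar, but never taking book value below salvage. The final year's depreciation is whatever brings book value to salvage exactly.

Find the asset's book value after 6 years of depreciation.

Depreciable base = $250,163 − $27,800 = $222,363.
Year 1: DB = ⌊$250,163 × 150%/9⌋ = $41,693; SL = ⌊$222,363/9⌋ = $24,707 → take DB $41,693. Book value $208,470.
Year 2: DB = ⌊$208,470 × 150%/9⌋ = $34,745; SL = ⌊$180,670/8⌋ = $22,583 → take DB $34,745. Book value $173,725.
Year 3: DB = ⌊$173,725 × 150%/9⌋ = $28,954; SL = ⌊$145,925/7⌋ = $20,846 → take DB $28,954. Book value $144,771.
Year 4: DB = ⌊$144,771 × 150%/9⌋ = $24,128; SL = ⌊$116,971/6⌋ = $19,495 → take DB $24,128. Book value $120,643.
Year 5: DB = ⌊$120,643 × 150%/9⌋ = $20,107; SL = ⌊$92,843/5⌋ = $18,568 → take DB $20,107. Book value $100,536.
Year 6: DB = ⌊$100,536 × 150%/9⌋ = $16,756; SL = ⌊$72,736/4⌋ = $18,184 → take SL $18,184. Book value $82,352.

$82,352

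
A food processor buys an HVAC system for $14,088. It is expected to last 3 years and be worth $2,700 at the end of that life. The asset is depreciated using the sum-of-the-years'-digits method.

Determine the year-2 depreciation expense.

$3,796

Depreciable base = $14,088 − $2,700 = $11,388.
Sum of the years' digits = 3+2+1 = 6.
Year 1: $11,388 × 3/6 = $5,694. Book value $8,394.
Year 2: $11,388 × 2/6 = $3,796. Book value $4,598.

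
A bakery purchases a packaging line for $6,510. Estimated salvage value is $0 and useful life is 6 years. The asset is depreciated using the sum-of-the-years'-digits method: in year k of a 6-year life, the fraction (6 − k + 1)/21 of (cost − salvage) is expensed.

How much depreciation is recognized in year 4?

$930

Depreciable base = $6,510 − $0 = $6,510.
Sum of the years' digits = 6+5+4+3+2+1 = 21.
Year 1: $6,510 × 6/21 = $1,860. Book value $4,650.
Year 2: $6,510 × 5/21 = $1,550. Book value $3,100.
Year 3: $6,510 × 4/21 = $1,240. Book value $1,860.
Year 4: $6,510 × 3/21 = $930. Book value $930.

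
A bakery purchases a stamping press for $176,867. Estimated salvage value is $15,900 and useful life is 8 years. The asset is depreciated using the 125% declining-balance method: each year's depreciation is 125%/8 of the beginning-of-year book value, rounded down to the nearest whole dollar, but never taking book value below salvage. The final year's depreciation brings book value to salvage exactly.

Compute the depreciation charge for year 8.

$37,947

Depreciable base = $176,867 − $15,900 = $160,967.
Year 1: ⌊$176,867 × 125%/8⌋ = $27,635. Book value $149,232.
Year 2: ⌊$149,232 × 125%/8⌋ = $23,317. Book value $125,915.
Year 3: ⌊$125,915 × 125%/8⌋ = $19,674. Book value $106,241.
Year 4: ⌊$106,241 × 125%/8⌋ = $16,600. Book value $89,641.
Year 5: ⌊$89,641 × 125%/8⌋ = $14,006. Book value $75,635.
Year 6: ⌊$75,635 × 125%/8⌋ = $11,817. Book value $63,818.
Year 7: ⌊$63,818 × 125%/8⌋ = $9,971. Book value $53,847.
Year 8 (final): $53,847 − $15,900 = $37,947. Book value $15,900.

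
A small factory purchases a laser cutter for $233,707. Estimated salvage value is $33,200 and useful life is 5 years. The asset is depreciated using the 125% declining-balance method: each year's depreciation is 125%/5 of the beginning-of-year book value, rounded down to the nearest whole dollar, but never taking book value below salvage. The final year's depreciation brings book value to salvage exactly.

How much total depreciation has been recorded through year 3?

Depreciable base = $233,707 − $33,200 = $200,507.
Year 1: ⌊$233,707 × 125%/5⌋ = $58,426. Book value $175,281.
Year 2: ⌊$175,281 × 125%/5⌋ = $43,820. Book value $131,461.
Year 3: ⌊$131,461 × 125%/5⌋ = $32,865. Book value $98,596.
Accumulated through year 3 = $233,707 − $98,596 = $135,111.

$135,111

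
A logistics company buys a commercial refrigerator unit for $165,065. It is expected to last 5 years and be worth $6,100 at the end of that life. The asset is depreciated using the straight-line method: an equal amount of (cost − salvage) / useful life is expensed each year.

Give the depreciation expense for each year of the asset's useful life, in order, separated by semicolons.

$31,793; $31,793; $31,793; $31,793; $31,793

Depreciable base = $165,065 − $6,100 = $158,965.
Annual expense = $158,965 / 5 = $31,793.
End of year 1: book value $133,272.
End of year 2: book value $101,479.
End of year 3: book value $69,686.
End of year 4: book value $37,893.
End of year 5: book value $6,100.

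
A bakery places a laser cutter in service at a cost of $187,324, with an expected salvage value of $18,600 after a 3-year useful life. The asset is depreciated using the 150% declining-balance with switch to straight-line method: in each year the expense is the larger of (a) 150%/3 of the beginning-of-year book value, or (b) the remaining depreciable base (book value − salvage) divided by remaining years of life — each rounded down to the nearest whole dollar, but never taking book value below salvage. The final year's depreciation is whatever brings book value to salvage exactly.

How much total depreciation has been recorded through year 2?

$140,493

Depreciable base = $187,324 − $18,600 = $168,724.
Year 1: DB = ⌊$187,324 × 150%/3⌋ = $93,662; SL = ⌊$168,724/3⌋ = $56,241 → take DB $93,662. Book value $93,662.
Year 2: DB = ⌊$93,662 × 150%/3⌋ = $46,831; SL = ⌊$75,062/2⌋ = $37,531 → take DB $46,831. Book value $46,831.
Accumulated through year 2 = $187,324 − $46,831 = $140,493.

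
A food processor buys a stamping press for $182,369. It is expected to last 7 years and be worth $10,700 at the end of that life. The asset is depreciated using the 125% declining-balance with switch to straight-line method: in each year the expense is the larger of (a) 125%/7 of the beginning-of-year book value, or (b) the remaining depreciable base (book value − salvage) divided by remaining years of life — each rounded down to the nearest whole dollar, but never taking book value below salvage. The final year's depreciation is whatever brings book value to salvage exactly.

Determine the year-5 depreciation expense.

Depreciable base = $182,369 − $10,700 = $171,669.
Year 1: DB = ⌊$182,369 × 125%/7⌋ = $32,565; SL = ⌊$171,669/7⌋ = $24,524 → take DB $32,565. Book value $149,804.
Year 2: DB = ⌊$149,804 × 125%/7⌋ = $26,750; SL = ⌊$139,104/6⌋ = $23,184 → take DB $26,750. Book value $123,054.
Year 3: DB = ⌊$123,054 × 125%/7⌋ = $21,973; SL = ⌊$112,354/5⌋ = $22,470 → take SL $22,470. Book value $100,584.
Year 4: DB = ⌊$100,584 × 125%/7⌋ = $17,961; SL = ⌊$89,884/4⌋ = $22,471 → take SL $22,471. Book value $78,113.
Year 5: DB = ⌊$78,113 × 125%/7⌋ = $13,948; SL = ⌊$67,413/3⌋ = $22,471 → take SL $22,471. Book value $55,642.

$22,471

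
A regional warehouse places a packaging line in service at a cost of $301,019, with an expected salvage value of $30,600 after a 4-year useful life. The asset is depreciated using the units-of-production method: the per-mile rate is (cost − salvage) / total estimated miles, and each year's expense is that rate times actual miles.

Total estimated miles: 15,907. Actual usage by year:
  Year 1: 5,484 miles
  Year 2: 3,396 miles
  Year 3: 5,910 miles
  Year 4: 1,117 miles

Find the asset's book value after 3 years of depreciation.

Depreciable base = $301,019 − $30,600 = $270,419.
Rate = $270,419 / 15,907 miles = $17 per mile.
Year 1: 5,484 × $17 = $93,228. Book value $207,791.
Year 2: 3,396 × $17 = $57,732. Book value $150,059.
Year 3: 5,910 × $17 = $100,470. Book value $49,589.

$49,589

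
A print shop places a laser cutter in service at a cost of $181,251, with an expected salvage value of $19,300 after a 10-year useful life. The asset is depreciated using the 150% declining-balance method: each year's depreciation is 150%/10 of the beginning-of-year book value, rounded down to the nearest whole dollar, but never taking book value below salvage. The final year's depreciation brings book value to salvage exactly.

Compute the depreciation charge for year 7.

Depreciable base = $181,251 − $19,300 = $161,951.
Year 1: ⌊$181,251 × 150%/10⌋ = $27,187. Book value $154,064.
Year 2: ⌊$154,064 × 150%/10⌋ = $23,109. Book value $130,955.
Year 3: ⌊$130,955 × 150%/10⌋ = $19,643. Book value $111,312.
Year 4: ⌊$111,312 × 150%/10⌋ = $16,696. Book value $94,616.
Year 5: ⌊$94,616 × 150%/10⌋ = $14,192. Book value $80,424.
Year 6: ⌊$80,424 × 150%/10⌋ = $12,063. Book value $68,361.
Year 7: ⌊$68,361 × 150%/10⌋ = $10,254. Book value $58,107.

$10,254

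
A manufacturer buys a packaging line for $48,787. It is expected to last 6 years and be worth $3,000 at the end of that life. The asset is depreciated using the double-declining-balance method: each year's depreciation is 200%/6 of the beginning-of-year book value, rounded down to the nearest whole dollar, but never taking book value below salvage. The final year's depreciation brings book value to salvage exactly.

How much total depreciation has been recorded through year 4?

Depreciable base = $48,787 − $3,000 = $45,787.
Year 1: ⌊$48,787 × 200%/6⌋ = $16,262. Book value $32,525.
Year 2: ⌊$32,525 × 200%/6⌋ = $10,841. Book value $21,684.
Year 3: ⌊$21,684 × 200%/6⌋ = $7,228. Book value $14,456.
Year 4: ⌊$14,456 × 200%/6⌋ = $4,818. Book value $9,638.
Accumulated through year 4 = $48,787 − $9,638 = $39,149.

$39,149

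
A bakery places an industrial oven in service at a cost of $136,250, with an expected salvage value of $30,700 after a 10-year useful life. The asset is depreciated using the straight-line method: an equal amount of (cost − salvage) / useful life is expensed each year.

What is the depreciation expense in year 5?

Depreciable base = $136,250 − $30,700 = $105,550.
Annual expense = $105,550 / 10 = $10,555.

$10,555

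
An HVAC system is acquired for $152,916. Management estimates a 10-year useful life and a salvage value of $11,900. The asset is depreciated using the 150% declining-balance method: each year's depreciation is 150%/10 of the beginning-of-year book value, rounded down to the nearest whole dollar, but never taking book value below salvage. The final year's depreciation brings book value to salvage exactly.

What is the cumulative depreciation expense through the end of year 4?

$73,091

Depreciable base = $152,916 − $11,900 = $141,016.
Year 1: ⌊$152,916 × 150%/10⌋ = $22,937. Book value $129,979.
Year 2: ⌊$129,979 × 150%/10⌋ = $19,496. Book value $110,483.
Year 3: ⌊$110,483 × 150%/10⌋ = $16,572. Book value $93,911.
Year 4: ⌊$93,911 × 150%/10⌋ = $14,086. Book value $79,825.
Accumulated through year 4 = $152,916 − $79,825 = $73,091.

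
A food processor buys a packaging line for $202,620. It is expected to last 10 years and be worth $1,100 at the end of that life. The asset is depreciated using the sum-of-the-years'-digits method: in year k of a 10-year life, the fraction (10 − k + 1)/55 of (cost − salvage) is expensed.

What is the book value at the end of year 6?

Depreciable base = $202,620 − $1,100 = $201,520.
Sum of the years' digits = 10+9+8+7+6+5+4+3+2+1 = 55.
Year 1: $201,520 × 10/55 = $36,640. Book value $165,980.
Year 2: $201,520 × 9/55 = $32,976. Book value $133,004.
Year 3: $201,520 × 8/55 = $29,312. Book value $103,692.
Year 4: $201,520 × 7/55 = $25,648. Book value $78,044.
Year 5: $201,520 × 6/55 = $21,984. Book value $56,060.
Year 6: $201,520 × 5/55 = $18,320. Book value $37,740.

$37,740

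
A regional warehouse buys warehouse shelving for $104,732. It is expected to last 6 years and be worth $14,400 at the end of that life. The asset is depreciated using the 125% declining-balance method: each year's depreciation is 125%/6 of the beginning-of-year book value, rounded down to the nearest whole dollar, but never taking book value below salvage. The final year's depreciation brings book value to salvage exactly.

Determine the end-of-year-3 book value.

Depreciable base = $104,732 − $14,400 = $90,332.
Year 1: ⌊$104,732 × 125%/6⌋ = $21,819. Book value $82,913.
Year 2: ⌊$82,913 × 125%/6⌋ = $17,273. Book value $65,640.
Year 3: ⌊$65,640 × 125%/6⌋ = $13,675. Book value $51,965.

$51,965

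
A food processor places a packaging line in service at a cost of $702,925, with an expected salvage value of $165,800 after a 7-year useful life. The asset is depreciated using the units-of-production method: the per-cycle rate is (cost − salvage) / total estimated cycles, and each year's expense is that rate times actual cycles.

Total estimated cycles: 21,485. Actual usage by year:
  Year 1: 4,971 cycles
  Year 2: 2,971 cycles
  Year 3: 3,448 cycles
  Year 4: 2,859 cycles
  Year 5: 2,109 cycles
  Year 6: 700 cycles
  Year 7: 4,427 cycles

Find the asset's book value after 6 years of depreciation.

Depreciable base = $702,925 − $165,800 = $537,125.
Rate = $537,125 / 21,485 cycles = $25 per cycle.
Year 1: 4,971 × $25 = $124,275. Book value $578,650.
Year 2: 2,971 × $25 = $74,275. Book value $504,375.
Year 3: 3,448 × $25 = $86,200. Book value $418,175.
Year 4: 2,859 × $25 = $71,475. Book value $346,700.
Year 5: 2,109 × $25 = $52,725. Book value $293,975.
Year 6: 700 × $25 = $17,500. Book value $276,475.

$276,475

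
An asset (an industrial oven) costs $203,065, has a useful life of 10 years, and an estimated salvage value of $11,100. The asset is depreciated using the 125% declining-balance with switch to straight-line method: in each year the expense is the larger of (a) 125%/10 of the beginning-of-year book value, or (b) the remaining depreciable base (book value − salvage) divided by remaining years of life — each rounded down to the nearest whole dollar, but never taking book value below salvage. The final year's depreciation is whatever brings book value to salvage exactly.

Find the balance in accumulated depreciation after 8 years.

Depreciable base = $203,065 − $11,100 = $191,965.
Year 1: DB = ⌊$203,065 × 125%/10⌋ = $25,383; SL = ⌊$191,965/10⌋ = $19,196 → take DB $25,383. Book value $177,682.
Year 2: DB = ⌊$177,682 × 125%/10⌋ = $22,210; SL = ⌊$166,582/9⌋ = $18,509 → take DB $22,210. Book value $155,472.
Year 3: DB = ⌊$155,472 × 125%/10⌋ = $19,434; SL = ⌊$144,372/8⌋ = $18,046 → take DB $19,434. Book value $136,038.
Year 4: DB = ⌊$136,038 × 125%/10⌋ = $17,004; SL = ⌊$124,938/7⌋ = $17,848 → take SL $17,848. Book value $118,190.
Year 5: DB = ⌊$118,190 × 125%/10⌋ = $14,773; SL = ⌊$107,090/6⌋ = $17,848 → take SL $17,848. Book value $100,342.
Year 6: DB = ⌊$100,342 × 125%/10⌋ = $12,542; SL = ⌊$89,242/5⌋ = $17,848 → take SL $17,848. Book value $82,494.
Year 7: DB = ⌊$82,494 × 125%/10⌋ = $10,311; SL = ⌊$71,394/4⌋ = $17,848 → take SL $17,848. Book value $64,646.
Year 8: DB = ⌊$64,646 × 125%/10⌋ = $8,080; SL = ⌊$53,546/3⌋ = $17,848 → take SL $17,848. Book value $46,798.
Accumulated through year 8 = $203,065 − $46,798 = $156,267.

$156,267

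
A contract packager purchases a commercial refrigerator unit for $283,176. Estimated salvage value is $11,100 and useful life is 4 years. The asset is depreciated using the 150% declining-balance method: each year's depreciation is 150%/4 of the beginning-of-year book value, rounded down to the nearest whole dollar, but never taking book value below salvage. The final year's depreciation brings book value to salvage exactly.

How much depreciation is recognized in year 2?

$66,369

Depreciable base = $283,176 − $11,100 = $272,076.
Year 1: ⌊$283,176 × 150%/4⌋ = $106,191. Book value $176,985.
Year 2: ⌊$176,985 × 150%/4⌋ = $66,369. Book value $110,616.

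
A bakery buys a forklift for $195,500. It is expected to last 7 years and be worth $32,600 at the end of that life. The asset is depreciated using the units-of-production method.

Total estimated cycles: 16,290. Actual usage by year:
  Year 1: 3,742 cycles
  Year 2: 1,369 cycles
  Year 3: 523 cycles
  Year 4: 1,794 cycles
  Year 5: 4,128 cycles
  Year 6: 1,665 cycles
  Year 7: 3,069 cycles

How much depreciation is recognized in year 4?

$17,940

Depreciable base = $195,500 − $32,600 = $162,900.
Rate = $162,900 / 16,290 cycles = $10 per cycle.
Year 1: 3,742 × $10 = $37,420. Book value $158,080.
Year 2: 1,369 × $10 = $13,690. Book value $144,390.
Year 3: 523 × $10 = $5,230. Book value $139,160.
Year 4: 1,794 × $10 = $17,940. Book value $121,220.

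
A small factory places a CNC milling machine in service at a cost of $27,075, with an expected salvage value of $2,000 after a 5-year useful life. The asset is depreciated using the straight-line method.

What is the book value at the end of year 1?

Depreciable base = $27,075 − $2,000 = $25,075.
Annual expense = $25,075 / 5 = $5,015.
End of year 1: book value $22,060.

$22,060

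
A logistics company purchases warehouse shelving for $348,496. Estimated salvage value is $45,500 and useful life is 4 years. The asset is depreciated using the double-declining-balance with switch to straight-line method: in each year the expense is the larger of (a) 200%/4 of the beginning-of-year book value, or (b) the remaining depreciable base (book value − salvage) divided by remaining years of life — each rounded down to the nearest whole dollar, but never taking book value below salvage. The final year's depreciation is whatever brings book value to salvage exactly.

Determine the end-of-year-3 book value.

$45,500

Depreciable base = $348,496 − $45,500 = $302,996.
Year 1: DB = ⌊$348,496 × 200%/4⌋ = $174,248; SL = ⌊$302,996/4⌋ = $75,749 → take DB $174,248. Book value $174,248.
Year 2: DB = ⌊$174,248 × 200%/4⌋ = $87,124; SL = ⌊$128,748/3⌋ = $42,916 → take DB $87,124. Book value $87,124.
Year 3: DB = ⌊$87,124 × 200%/4⌋ = $43,562; SL = ⌊$41,624/2⌋ = $20,812 → take DB $43,562, capped at $41,624. Book value $45,500.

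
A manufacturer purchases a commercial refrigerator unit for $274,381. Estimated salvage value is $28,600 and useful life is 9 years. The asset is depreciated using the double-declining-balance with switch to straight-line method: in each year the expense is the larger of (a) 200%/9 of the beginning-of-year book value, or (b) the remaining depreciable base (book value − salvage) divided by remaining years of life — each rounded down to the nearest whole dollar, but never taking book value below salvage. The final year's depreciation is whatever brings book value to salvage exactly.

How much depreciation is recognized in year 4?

Depreciable base = $274,381 − $28,600 = $245,781.
Year 1: DB = ⌊$274,381 × 200%/9⌋ = $60,973; SL = ⌊$245,781/9⌋ = $27,309 → take DB $60,973. Book value $213,408.
Year 2: DB = ⌊$213,408 × 200%/9⌋ = $47,424; SL = ⌊$184,808/8⌋ = $23,101 → take DB $47,424. Book value $165,984.
Year 3: DB = ⌊$165,984 × 200%/9⌋ = $36,885; SL = ⌊$137,384/7⌋ = $19,626 → take DB $36,885. Book value $129,099.
Year 4: DB = ⌊$129,099 × 200%/9⌋ = $28,688; SL = ⌊$100,499/6⌋ = $16,749 → take DB $28,688. Book value $100,411.

$28,688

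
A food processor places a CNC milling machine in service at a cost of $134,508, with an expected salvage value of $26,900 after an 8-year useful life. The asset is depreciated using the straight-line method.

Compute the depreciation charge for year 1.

$13,451

Depreciable base = $134,508 − $26,900 = $107,608.
Annual expense = $107,608 / 8 = $13,451.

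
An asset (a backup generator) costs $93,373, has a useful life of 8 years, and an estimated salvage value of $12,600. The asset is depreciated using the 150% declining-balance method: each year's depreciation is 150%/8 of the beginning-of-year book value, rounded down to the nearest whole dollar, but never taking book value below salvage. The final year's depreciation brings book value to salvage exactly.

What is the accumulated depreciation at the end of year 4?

Depreciable base = $93,373 − $12,600 = $80,773.
Year 1: ⌊$93,373 × 150%/8⌋ = $17,507. Book value $75,866.
Year 2: ⌊$75,866 × 150%/8⌋ = $14,224. Book value $61,642.
Year 3: ⌊$61,642 × 150%/8⌋ = $11,557. Book value $50,085.
Year 4: ⌊$50,085 × 150%/8⌋ = $9,390. Book value $40,695.
Accumulated through year 4 = $93,373 − $40,695 = $52,678.

$52,678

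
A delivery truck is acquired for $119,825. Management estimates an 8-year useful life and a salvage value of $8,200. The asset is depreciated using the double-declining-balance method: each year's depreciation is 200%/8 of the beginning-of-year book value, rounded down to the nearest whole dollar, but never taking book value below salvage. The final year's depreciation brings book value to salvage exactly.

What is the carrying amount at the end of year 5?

Depreciable base = $119,825 − $8,200 = $111,625.
Year 1: ⌊$119,825 × 200%/8⌋ = $29,956. Book value $89,869.
Year 2: ⌊$89,869 × 200%/8⌋ = $22,467. Book value $67,402.
Year 3: ⌊$67,402 × 200%/8⌋ = $16,850. Book value $50,552.
Year 4: ⌊$50,552 × 200%/8⌋ = $12,638. Book value $37,914.
Year 5: ⌊$37,914 × 200%/8⌋ = $9,478. Book value $28,436.

$28,436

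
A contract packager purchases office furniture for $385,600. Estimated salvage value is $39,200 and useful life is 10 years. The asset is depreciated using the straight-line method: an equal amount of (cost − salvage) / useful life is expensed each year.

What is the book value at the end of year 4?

Depreciable base = $385,600 − $39,200 = $346,400.
Annual expense = $346,400 / 10 = $34,640.
End of year 1: book value $350,960.
End of year 2: book value $316,320.
End of year 3: book value $281,680.
End of year 4: book value $247,040.

$247,040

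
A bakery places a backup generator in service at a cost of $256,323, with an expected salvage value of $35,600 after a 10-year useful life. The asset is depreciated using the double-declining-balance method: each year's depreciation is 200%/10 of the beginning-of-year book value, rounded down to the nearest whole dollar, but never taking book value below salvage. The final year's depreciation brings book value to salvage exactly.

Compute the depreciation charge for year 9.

Depreciable base = $256,323 − $35,600 = $220,723.
Year 1: ⌊$256,323 × 200%/10⌋ = $51,264. Book value $205,059.
Year 2: ⌊$205,059 × 200%/10⌋ = $41,011. Book value $164,048.
Year 3: ⌊$164,048 × 200%/10⌋ = $32,809. Book value $131,239.
Year 4: ⌊$131,239 × 200%/10⌋ = $26,247. Book value $104,992.
Year 5: ⌊$104,992 × 200%/10⌋ = $20,998. Book value $83,994.
Year 6: ⌊$83,994 × 200%/10⌋ = $16,798. Book value $67,196.
Year 7: ⌊$67,196 × 200%/10⌋ = $13,439. Book value $53,757.
Year 8: ⌊$53,757 × 200%/10⌋ = $10,751. Book value $43,006.
Year 9: ⌊$43,006 × 200%/10⌋ = $8,601, capped at $7,406. Book value $35,600.

$7,406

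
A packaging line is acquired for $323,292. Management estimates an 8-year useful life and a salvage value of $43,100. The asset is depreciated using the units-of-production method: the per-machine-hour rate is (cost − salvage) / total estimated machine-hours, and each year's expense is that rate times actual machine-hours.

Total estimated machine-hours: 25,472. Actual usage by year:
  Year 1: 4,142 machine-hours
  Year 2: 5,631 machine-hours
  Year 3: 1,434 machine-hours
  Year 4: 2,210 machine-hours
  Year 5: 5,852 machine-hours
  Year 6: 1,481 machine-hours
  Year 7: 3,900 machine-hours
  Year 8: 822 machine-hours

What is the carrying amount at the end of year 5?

$111,333

Depreciable base = $323,292 − $43,100 = $280,192.
Rate = $280,192 / 25,472 machine-hours = $11 per machine-hour.
Year 1: 4,142 × $11 = $45,562. Book value $277,730.
Year 2: 5,631 × $11 = $61,941. Book value $215,789.
Year 3: 1,434 × $11 = $15,774. Book value $200,015.
Year 4: 2,210 × $11 = $24,310. Book value $175,705.
Year 5: 5,852 × $11 = $64,372. Book value $111,333.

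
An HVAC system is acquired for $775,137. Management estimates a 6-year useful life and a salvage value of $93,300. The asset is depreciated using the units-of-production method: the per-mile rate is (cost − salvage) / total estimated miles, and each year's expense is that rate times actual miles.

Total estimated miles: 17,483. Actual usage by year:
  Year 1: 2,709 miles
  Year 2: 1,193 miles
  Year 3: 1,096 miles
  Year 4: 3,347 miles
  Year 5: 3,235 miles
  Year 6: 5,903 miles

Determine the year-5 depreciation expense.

$126,165

Depreciable base = $775,137 − $93,300 = $681,837.
Rate = $681,837 / 17,483 miles = $39 per mile.
Year 1: 2,709 × $39 = $105,651. Book value $669,486.
Year 2: 1,193 × $39 = $46,527. Book value $622,959.
Year 3: 1,096 × $39 = $42,744. Book value $580,215.
Year 4: 3,347 × $39 = $130,533. Book value $449,682.
Year 5: 3,235 × $39 = $126,165. Book value $323,517.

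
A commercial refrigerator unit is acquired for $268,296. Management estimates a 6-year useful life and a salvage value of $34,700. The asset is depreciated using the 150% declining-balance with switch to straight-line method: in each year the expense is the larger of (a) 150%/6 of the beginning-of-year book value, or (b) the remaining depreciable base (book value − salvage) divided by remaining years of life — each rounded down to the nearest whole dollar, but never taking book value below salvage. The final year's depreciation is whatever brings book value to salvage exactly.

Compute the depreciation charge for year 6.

$25,096

Depreciable base = $268,296 − $34,700 = $233,596.
Year 1: DB = ⌊$268,296 × 150%/6⌋ = $67,074; SL = ⌊$233,596/6⌋ = $38,932 → take DB $67,074. Book value $201,222.
Year 2: DB = ⌊$201,222 × 150%/6⌋ = $50,305; SL = ⌊$166,522/5⌋ = $33,304 → take DB $50,305. Book value $150,917.
Year 3: DB = ⌊$150,917 × 150%/6⌋ = $37,729; SL = ⌊$116,217/4⌋ = $29,054 → take DB $37,729. Book value $113,188.
Year 4: DB = ⌊$113,188 × 150%/6⌋ = $28,297; SL = ⌊$78,488/3⌋ = $26,162 → take DB $28,297. Book value $84,891.
Year 5: DB = ⌊$84,891 × 150%/6⌋ = $21,222; SL = ⌊$50,191/2⌋ = $25,095 → take SL $25,095. Book value $59,796.
Year 6 (final): $59,796 − $34,700 = $25,096. Book value $34,700.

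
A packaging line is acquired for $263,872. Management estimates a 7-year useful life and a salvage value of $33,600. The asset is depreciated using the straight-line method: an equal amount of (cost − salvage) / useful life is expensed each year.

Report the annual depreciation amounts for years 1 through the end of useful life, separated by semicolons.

Depreciable base = $263,872 − $33,600 = $230,272.
Annual expense = $230,272 / 7 = $32,896.
End of year 1: book value $230,976.
End of year 2: book value $198,080.
End of year 3: book value $165,184.
End of year 4: book value $132,288.
End of year 5: book value $99,392.
End of year 6: book value $66,496.
End of year 7: book value $33,600.

$32,896; $32,896; $32,896; $32,896; $32,896; $32,896; $32,896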